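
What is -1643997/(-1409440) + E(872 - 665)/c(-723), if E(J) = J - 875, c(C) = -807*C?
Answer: 958266627697/822353271840 ≈ 1.1653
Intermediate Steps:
E(J) = -875 + J
-1643997/(-1409440) + E(872 - 665)/c(-723) = -1643997/(-1409440) + (-875 + (872 - 665))/((-807*(-723))) = -1643997*(-1/1409440) + (-875 + 207)/583461 = 1643997/1409440 - 668*1/583461 = 1643997/1409440 - 668/583461 = 958266627697/822353271840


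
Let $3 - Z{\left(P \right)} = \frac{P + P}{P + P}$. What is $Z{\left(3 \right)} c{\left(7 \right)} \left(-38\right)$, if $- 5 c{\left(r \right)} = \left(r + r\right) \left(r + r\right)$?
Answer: $\frac{14896}{5} \approx 2979.2$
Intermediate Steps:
$Z{\left(P \right)} = 2$ ($Z{\left(P \right)} = 3 - \frac{P + P}{P + P} = 3 - \frac{2 P}{2 P} = 3 - 2 P \frac{1}{2 P} = 3 - 1 = 2$)
$c{\left(r \right)} = - \frac{4 r^{2}}{5}$ ($c{\left(r \right)} = - \frac{\left(r + r\right) \left(r + r\right)}{5} = - \frac{2 r 2 r}{5} = - \frac{4 r^{2}}{5}$)
$Z{\left(3 \right)} c{\left(7 \right)} \left(-38\right) = 2 \left(- \frac{4 \cdot 7^{2}}{5}\right) \left(-38\right) = 2 \left(\left(- \frac{4}{5}\right) 49\right) \left(-38\right) = 2 \left(- \frac{196}{5}\right) \left(-38\right) = \left(- \frac{392}{5}\right) \left(-38\right) = \frac{14896}{5}$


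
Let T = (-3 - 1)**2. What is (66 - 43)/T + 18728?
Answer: 299671/16 ≈ 18729.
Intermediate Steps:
T = 16 (T = (-4)**2 = 16)
(66 - 43)/T + 18728 = (66 - 43)/16 + 18728 = 23*(1/16) + 18728 = 23/16 + 18728 = 299671/16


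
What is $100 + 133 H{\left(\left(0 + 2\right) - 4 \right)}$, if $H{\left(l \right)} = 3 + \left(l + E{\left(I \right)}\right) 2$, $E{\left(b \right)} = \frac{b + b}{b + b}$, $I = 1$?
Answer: $233$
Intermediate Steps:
$E{\left(b \right)} = 1$ ($E{\left(b \right)} = \frac{2 b}{2 b} = 2 b \frac{1}{2 b} = 1$)
$H{\left(l \right)} = 5 + 2 l$ ($H{\left(l \right)} = 3 + \left(l + 1\right) 2 = 3 + \left(1 + l\right) 2 = 3 + \left(2 + 2 l\right) = 5 + 2 l$)
$100 + 133 H{\left(\left(0 + 2\right) - 4 \right)} = 100 + 133 \left(5 + 2 \left(\left(0 + 2\right) - 4\right)\right) = 100 + 133 \left(5 + 2 \left(2 - 4\right)\right) = 100 + 133 \left(5 + 2 \left(-2\right)\right) = 100 + 133 \left(5 - 4\right) = 100 + 133 \cdot 1 = 100 + 133 = 233$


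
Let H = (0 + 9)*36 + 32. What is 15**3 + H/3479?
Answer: 11741981/3479 ≈ 3375.1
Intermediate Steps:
H = 356 (H = 9*36 + 32 = 324 + 32 = 356)
15**3 + H/3479 = 15**3 + 356/3479 = 3375 + 356*(1/3479) = 3375 + 356/3479 = 11741981/3479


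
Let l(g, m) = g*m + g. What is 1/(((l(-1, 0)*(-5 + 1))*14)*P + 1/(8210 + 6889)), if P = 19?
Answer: 15099/16065337 ≈ 0.00093985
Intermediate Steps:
l(g, m) = g + g*m
1/(((l(-1, 0)*(-5 + 1))*14)*P + 1/(8210 + 6889)) = 1/((((-(1 + 0))*(-5 + 1))*14)*19 + 1/(8210 + 6889)) = 1/(((-1*1*(-4))*14)*19 + 1/15099) = 1/((-1*(-4)*14)*19 + 1/15099) = 1/((4*14)*19 + 1/15099) = 1/(56*19 + 1/15099) = 1/(1064 + 1/15099) = 1/(16065337/15099) = 15099/16065337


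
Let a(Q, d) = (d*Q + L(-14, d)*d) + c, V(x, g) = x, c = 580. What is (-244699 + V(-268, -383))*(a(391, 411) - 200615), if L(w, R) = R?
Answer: -31744538629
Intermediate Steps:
a(Q, d) = 580 + d**2 + Q*d (a(Q, d) = (d*Q + d*d) + 580 = (Q*d + d**2) + 580 = (d**2 + Q*d) + 580 = 580 + d**2 + Q*d)
(-244699 + V(-268, -383))*(a(391, 411) - 200615) = (-244699 - 268)*((580 + 411**2 + 391*411) - 200615) = -244967*((580 + 168921 + 160701) - 200615) = -244967*(330202 - 200615) = -244967*129587 = -31744538629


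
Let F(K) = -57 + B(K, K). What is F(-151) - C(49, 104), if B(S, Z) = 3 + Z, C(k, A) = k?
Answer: -254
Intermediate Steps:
F(K) = -54 + K (F(K) = -57 + (3 + K) = -54 + K)
F(-151) - C(49, 104) = (-54 - 151) - 1*49 = -205 - 49 = -254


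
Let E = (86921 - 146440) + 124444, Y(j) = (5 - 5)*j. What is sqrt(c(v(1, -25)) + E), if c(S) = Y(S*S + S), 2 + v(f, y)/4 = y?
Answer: 35*sqrt(53) ≈ 254.80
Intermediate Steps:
v(f, y) = -8 + 4*y
Y(j) = 0 (Y(j) = 0*j = 0)
c(S) = 0
E = 64925 (E = -59519 + 124444 = 64925)
sqrt(c(v(1, -25)) + E) = sqrt(0 + 64925) = sqrt(64925) = 35*sqrt(53)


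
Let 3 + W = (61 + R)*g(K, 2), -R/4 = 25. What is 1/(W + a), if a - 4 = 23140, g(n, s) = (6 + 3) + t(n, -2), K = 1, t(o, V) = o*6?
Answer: 1/22556 ≈ 4.4334e-5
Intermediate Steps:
R = -100 (R = -4*25 = -100)
t(o, V) = 6*o
g(n, s) = 9 + 6*n (g(n, s) = (6 + 3) + 6*n = 9 + 6*n)
W = -588 (W = -3 + (61 - 100)*(9 + 6*1) = -3 - 39*(9 + 6) = -3 - 39*15 = -3 - 585 = -588)
a = 23144 (a = 4 + 23140 = 23144)
1/(W + a) = 1/(-588 + 23144) = 1/22556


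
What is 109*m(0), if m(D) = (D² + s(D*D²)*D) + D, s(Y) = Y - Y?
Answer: 0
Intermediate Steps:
s(Y) = 0
m(D) = D + D² (m(D) = (D² + 0*D) + D = (D² + 0) + D = D² + D = D + D²)
109*m(0) = 109*(0*(1 + 0)) = 109*(0*1) = 109*0 = 0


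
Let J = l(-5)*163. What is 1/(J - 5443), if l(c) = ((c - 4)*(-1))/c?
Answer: -5/28682 ≈ -0.00017433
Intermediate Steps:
l(c) = (4 - c)/c (l(c) = ((-4 + c)*(-1))/c = (4 - c)/c)
J = -1467/5 (J = ((4 - 1*(-5))/(-5))*163 = -(4 + 5)/5*163 = -⅕*9*163 = -9/5*163 = -1467/5 ≈ -293.40)
1/(J - 5443) = 1/(-1467/5 - 5443) = 1/(-28682/5) = -5/28682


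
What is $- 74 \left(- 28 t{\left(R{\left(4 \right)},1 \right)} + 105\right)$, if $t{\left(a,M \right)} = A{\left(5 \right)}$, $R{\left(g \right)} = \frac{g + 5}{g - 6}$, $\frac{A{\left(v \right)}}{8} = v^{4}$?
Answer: $10352230$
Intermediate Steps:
$A{\left(v \right)} = 8 v^{4}$
$R{\left(g \right)} = \frac{5 + g}{-6 + g}$ ($R{\left(g \right)} = \frac{5 + g}{g - 6} = \frac{5 + g}{-6 + g}$)
$t{\left(a,M \right)} = 5000$ ($t{\left(a,M \right)} = 8 \cdot 5^{4} = 8 \cdot 625 = 5000$)
$- 74 \left(- 28 t{\left(R{\left(4 \right)},1 \right)} + 105\right) = - 74 \left(\left(-28\right) 5000 + 105\right) = - 74 \left(-140000 + 105\right) = \left(-74\right) \left(-139895\right) = 10352230$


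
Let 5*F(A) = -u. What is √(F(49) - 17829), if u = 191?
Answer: 2*I*√111670/5 ≈ 133.67*I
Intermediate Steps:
F(A) = -191/5 (F(A) = (-1*191)/5 = (⅕)*(-191) = -191/5)
√(F(49) - 17829) = √(-191/5 - 17829) = √(-89336/5) = 2*I*√111670/5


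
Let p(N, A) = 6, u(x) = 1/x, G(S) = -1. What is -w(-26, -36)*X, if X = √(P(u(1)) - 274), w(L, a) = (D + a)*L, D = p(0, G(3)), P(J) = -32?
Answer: -2340*I*√34 ≈ -13644.0*I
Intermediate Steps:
D = 6
w(L, a) = L*(6 + a) (w(L, a) = (6 + a)*L = L*(6 + a))
X = 3*I*√34 (X = √(-32 - 274) = √(-306) = 3*I*√34 ≈ 17.493*I)
-w(-26, -36)*X = -(-26*(6 - 36))*3*I*√34 = -(-26*(-30))*3*I*√34 = -780*3*I*√34 = -2340*I*√34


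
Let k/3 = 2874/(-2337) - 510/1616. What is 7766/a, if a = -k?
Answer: 4888168912/2918127 ≈ 1675.1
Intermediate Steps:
k = -2918127/629432 (k = 3*(2874/(-2337) - 510/1616) = 3*(2874*(-1/2337) - 510*1/1616) = 3*(-958/779 - 255/808) = 3*(-972709/629432) = -2918127/629432 ≈ -4.6361)
a = 2918127/629432 (a = -1*(-2918127/629432) = 2918127/629432 ≈ 4.6361)
7766/a = 7766/(2918127/629432) = 7766*(629432/2918127) = 4888168912/2918127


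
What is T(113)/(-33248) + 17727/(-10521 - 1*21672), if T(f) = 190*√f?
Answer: -5909/10731 - 95*√113/16624 ≈ -0.61139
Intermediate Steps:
T(113)/(-33248) + 17727/(-10521 - 1*21672) = (190*√113)/(-33248) + 17727/(-10521 - 1*21672) = (190*√113)*(-1/33248) + 17727/(-10521 - 21672) = -95*√113/16624 + 17727/(-32193) = -95*√113/16624 + 17727*(-1/32193) = -95*√113/16624 - 5909/10731 = -5909/10731 - 95*√113/16624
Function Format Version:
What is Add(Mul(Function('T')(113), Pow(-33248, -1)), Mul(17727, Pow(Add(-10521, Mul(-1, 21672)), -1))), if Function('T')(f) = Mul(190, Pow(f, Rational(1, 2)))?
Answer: Add(Rational(-5909, 10731), Mul(Rational(-95, 16624), Pow(113, Rational(1, 2)))) ≈ -0.61139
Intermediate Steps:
Add(Mul(Function('T')(113), Pow(-33248, -1)), Mul(17727, Pow(Add(-10521, Mul(-1, 21672)), -1))) = Add(Mul(Mul(190, Pow(113, Rational(1, 2))), Pow(-33248, -1)), Mul(17727, Pow(Add(-10521, Mul(-1, 21672)), -1))) = Add(Mul(Mul(190, Pow(113, Rational(1, 2))), Rational(-1, 33248)), Mul(17727, Pow(Add(-10521, -21672), -1))) = Add(Mul(Rational(-95, 16624), Pow(113, Rational(1, 2))), Mul(17727, Pow(-32193, -1))) = Add(Mul(Rational(-95, 16624), Pow(113, Rational(1, 2))), Mul(17727, Rational(-1, 32193))) = Add(Mul(Rational(-95, 16624), Pow(113, Rational(1, 2))), Rational(-5909, 10731)) = Add(Rational(-5909, 10731), Mul(Rational(-95, 16624), Pow(113, Rational(1, 2))))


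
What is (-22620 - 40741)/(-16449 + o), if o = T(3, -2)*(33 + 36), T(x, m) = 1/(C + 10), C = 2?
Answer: 253444/65773 ≈ 3.8533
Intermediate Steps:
T(x, m) = 1/12 (T(x, m) = 1/(2 + 10) = 1/12)
o = 23/4 (o = (33 + 36)/12 = (1/12)*69 = 23/4 ≈ 5.7500)
(-22620 - 40741)/(-16449 + o) = (-22620 - 40741)/(-16449 + 23/4) = -63361/(-65773/4) = -63361*(-4/65773) = 253444/65773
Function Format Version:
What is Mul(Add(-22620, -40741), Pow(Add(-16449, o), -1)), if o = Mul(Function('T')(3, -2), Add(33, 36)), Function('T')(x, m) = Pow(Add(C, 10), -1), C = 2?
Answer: Rational(253444, 65773) ≈ 3.8533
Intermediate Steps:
Function('T')(x, m) = Rational(1, 12) (Function('T')(x, m) = Pow(Add(2, 10), -1) = Pow(12, -1) = Rational(1, 12))
o = Rational(23, 4) (o = Mul(Rational(1, 12), Add(33, 36)) = Mul(Rational(1, 12), 69) = Rational(23, 4) ≈ 5.7500)
Mul(Add(-22620, -40741), Pow(Add(-16449, o), -1)) = Mul(Add(-22620, -40741), Pow(Add(-16449, Rational(23, 4)), -1)) = Mul(-63361, Pow(Rational(-65773, 4), -1)) = Mul(-63361, Rational(-4, 65773)) = Rational(253444, 65773)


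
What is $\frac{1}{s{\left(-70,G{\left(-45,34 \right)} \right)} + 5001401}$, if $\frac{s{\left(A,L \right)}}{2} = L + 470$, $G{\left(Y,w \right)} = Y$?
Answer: $\frac{1}{5002251} \approx 1.9991 \cdot 10^{-7}$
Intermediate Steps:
$s{\left(A,L \right)} = 940 + 2 L$ ($s{\left(A,L \right)} = 2 \left(L + 470\right) = 2 \left(470 + L\right) = 940 + 2 L$)
$\frac{1}{s{\left(-70,G{\left(-45,34 \right)} \right)} + 5001401} = \frac{1}{\left(940 + 2 \left(-45\right)\right) + 5001401} = \frac{1}{\left(940 - 90\right) + 5001401} = \frac{1}{850 + 5001401} = \frac{1}{5002251}$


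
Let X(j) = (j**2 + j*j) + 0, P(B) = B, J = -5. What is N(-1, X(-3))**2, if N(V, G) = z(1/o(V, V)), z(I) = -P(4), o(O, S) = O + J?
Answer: 16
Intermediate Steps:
o(O, S) = -5 + O (o(O, S) = O - 5 = -5 + O)
X(j) = 2*j**2 (X(j) = (j**2 + j**2) + 0 = 2*j**2 + 0 = 2*j**2)
z(I) = -4 (z(I) = -1*4 = -4)
N(V, G) = -4
N(-1, X(-3))**2 = (-4)**2 = 16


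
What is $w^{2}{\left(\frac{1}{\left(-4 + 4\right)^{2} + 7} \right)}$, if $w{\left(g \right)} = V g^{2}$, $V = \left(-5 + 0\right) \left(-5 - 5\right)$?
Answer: $\frac{2500}{2401} \approx 1.0412$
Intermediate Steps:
$V = 50$ ($V = \left(-5\right) \left(-10\right) = 50$)
$w{\left(g \right)} = 50 g^{2}$
$w^{2}{\left(\frac{1}{\left(-4 + 4\right)^{2} + 7} \right)} = \left(50 \left(\frac{1}{\left(-4 + 4\right)^{2} + 7}\right)^{2}\right)^{2} = \left(50 \left(\frac{1}{0^{2} + 7}\right)^{2}\right)^{2} = \left(50 \left(\frac{1}{0 + 7}\right)^{2}\right)^{2} = \left(50 \left(\frac{1}{7}\right)^{2}\right)^{2} = \left(\frac{50}{49}\right)^{2} = \frac{2500}{2401}$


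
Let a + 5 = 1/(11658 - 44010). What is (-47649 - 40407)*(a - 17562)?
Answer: 2085193909365/1348 ≈ 1.5469e+9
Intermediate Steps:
a = -161761/32352 (a = -5 + 1/(11658 - 44010) = -5 + 1/(-32352) = -5 - 1/32352 = -161761/32352 ≈ -5.0000)
(-47649 - 40407)*(a - 17562) = (-47649 - 40407)*(-161761/32352 - 17562) = -88056*(-568327585/32352) = 2085193909365/1348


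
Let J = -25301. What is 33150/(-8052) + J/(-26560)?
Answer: -56395029/17821760 ≈ -3.1644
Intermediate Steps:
33150/(-8052) + J/(-26560) = 33150/(-8052) - 25301/(-26560) = 33150*(-1/8052) - 25301*(-1/26560) = -5525/1342 + 25301/26560 = -56395029/17821760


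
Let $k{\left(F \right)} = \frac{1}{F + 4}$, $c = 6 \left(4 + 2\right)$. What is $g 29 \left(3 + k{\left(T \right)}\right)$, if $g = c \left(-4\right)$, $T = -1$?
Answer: $-13920$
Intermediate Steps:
$c = 36$ ($c = 6 \cdot 6 = 36$)
$k{\left(F \right)} = \frac{1}{4 + F}$
$g = -144$ ($g = 36 \left(-4\right) = -144$)
$g 29 \left(3 + k{\left(T \right)}\right) = \left(-144\right) 29 \left(3 + \frac{1}{4 - 1}\right) = - 4176 \left(3 + \frac{1}{3}\right) = \left(-4176\right) \frac{10}{3} = -13920$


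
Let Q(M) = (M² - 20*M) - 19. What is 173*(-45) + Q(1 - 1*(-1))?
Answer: -7840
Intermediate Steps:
Q(M) = -19 + M² - 20*M
173*(-45) + Q(1 - 1*(-1)) = 173*(-45) + (-19 + (1 - 1*(-1))² - 20*(1 - 1*(-1))) = -7785 + (-19 + (1 + 1)² - 20*(1 + 1)) = -7785 + (-19 + 2² - 20*2) = -7785 + (-19 + 4 - 40) = -7785 - 55 = -7840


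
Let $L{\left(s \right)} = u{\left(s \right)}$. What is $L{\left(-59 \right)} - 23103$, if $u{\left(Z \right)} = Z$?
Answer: $-23162$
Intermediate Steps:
$L{\left(s \right)} = s$
$L{\left(-59 \right)} - 23103 = -59 - 23103 = -23162$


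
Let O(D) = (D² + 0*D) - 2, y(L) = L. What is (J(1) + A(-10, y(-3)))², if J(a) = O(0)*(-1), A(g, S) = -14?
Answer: 144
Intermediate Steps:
O(D) = -2 + D² (O(D) = (D² + 0) - 2 = D² - 2 = -2 + D²)
J(a) = 2 (J(a) = (-2 + 0²)*(-1) = (-2 + 0)*(-1) = -2*(-1) = 2)
(J(1) + A(-10, y(-3)))² = (2 - 14)² = (-12)² = 144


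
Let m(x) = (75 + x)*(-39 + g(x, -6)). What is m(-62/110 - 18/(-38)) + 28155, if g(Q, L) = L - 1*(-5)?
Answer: 5258147/209 ≈ 25159.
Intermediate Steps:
g(Q, L) = 5 + L (g(Q, L) = L + 5 = 5 + L)
m(x) = -3000 - 40*x (m(x) = (75 + x)*(-39 + (5 - 6)) = (75 + x)*(-39 - 1) = (75 + x)*(-40) = -3000 - 40*x)
m(-62/110 - 18/(-38)) + 28155 = (-3000 - 40*(-62/110 - 18/(-38))) + 28155 = (-3000 - 40*(-62*1/110 - 18*(-1/38))) + 28155 = (-3000 - 40*(-31/55 + 9/19)) + 28155 = (-3000 - 40*(-94/1045)) + 28155 = (-3000 + 752/209) + 28155 = -626248/209 + 28155 = 5258147/209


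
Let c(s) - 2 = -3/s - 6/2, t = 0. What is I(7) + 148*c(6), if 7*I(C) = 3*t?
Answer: -222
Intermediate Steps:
c(s) = -1 - 3/s (c(s) = 2 + (-3/s - 6/2) = 2 + (-3/s - 6*1/2) = 2 + (-3/s - 3) = 2 + (-3 - 3/s) = -1 - 3/s)
I(C) = 0 (I(C) = (3*0)/7 = (1/7)*0 = 0)
I(7) + 148*c(6) = 0 + 148*((-3 - 1*6)/6) = 0 + 148*((-3 - 6)/6) = 0 + 148*((1/6)*(-9)) = 0 + 148*(-3/2) = 0 - 222 = -222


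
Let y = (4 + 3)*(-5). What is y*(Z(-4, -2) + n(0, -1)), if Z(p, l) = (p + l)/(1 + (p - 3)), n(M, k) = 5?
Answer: -210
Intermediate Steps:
y = -35 (y = 7*(-5) = -35)
Z(p, l) = (l + p)/(-2 + p) (Z(p, l) = (l + p)/(1 + (-3 + p)) = (l + p)/(-2 + p))
y*(Z(-4, -2) + n(0, -1)) = -35*((-2 - 4)/(-2 - 4) + 5) = -35*(-6/(-6) + 5) = -35*(-⅙*(-6) + 5) = -35*(1 + 5) = -35*6 = -210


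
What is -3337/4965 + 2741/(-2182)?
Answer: -20890399/10833630 ≈ -1.9283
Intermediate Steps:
-3337/4965 + 2741/(-2182) = -3337*1/4965 + 2741*(-1/2182) = -3337/4965 - 2741/2182 = -20890399/10833630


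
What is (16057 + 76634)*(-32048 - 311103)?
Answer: -31807009341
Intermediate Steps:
(16057 + 76634)*(-32048 - 311103) = 92691*(-343151) = -31807009341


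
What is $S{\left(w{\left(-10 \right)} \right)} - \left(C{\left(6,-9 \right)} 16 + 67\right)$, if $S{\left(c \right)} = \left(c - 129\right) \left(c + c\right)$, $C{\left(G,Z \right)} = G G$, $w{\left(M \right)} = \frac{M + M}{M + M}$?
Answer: $-899$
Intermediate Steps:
$w{\left(M \right)} = 1$ ($w{\left(M \right)} = \frac{2 M}{2 M} = 2 M \frac{1}{2 M} = 1$)
$C{\left(G,Z \right)} = G^{2}$
$S{\left(c \right)} = 2 c \left(-129 + c\right)$ ($S{\left(c \right)} = \left(-129 + c\right) 2 c = 2 c \left(-129 + c\right)$)
$S{\left(w{\left(-10 \right)} \right)} - \left(C{\left(6,-9 \right)} 16 + 67\right) = 2 \cdot 1 \left(-129 + 1\right) - \left(6^{2} \cdot 16 + 67\right) = 2 \cdot 1 \left(-128\right) - \left(36 \cdot 16 + 67\right) = -256 - \left(576 + 67\right) = -256 - 643 = -899$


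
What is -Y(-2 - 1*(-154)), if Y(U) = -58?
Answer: 58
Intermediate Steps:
-Y(-2 - 1*(-154)) = -1*(-58) = 58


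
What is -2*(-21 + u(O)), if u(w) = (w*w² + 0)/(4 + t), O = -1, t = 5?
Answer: 380/9 ≈ 42.222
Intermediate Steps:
u(w) = w³/9 (u(w) = (w*w² + 0)/(4 + 5) = (w³ + 0)/9 = w³*(⅑) = w³/9)
-2*(-21 + u(O)) = -2*(-21 + (⅑)*(-1)³) = -2*(-21 + (⅑)*(-1)) = -2*(-21 - ⅑) = -2*(-190/9) = 380/9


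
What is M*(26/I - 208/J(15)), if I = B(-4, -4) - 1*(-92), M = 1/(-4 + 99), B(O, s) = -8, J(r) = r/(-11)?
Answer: 10699/6650 ≈ 1.6089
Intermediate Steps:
J(r) = -r/11 (J(r) = r*(-1/11) = -r/11)
M = 1/95 ≈ 0.010526
I = 84 (I = -8 - 1*(-92) = -8 + 92 = 84)
M*(26/I - 208/J(15)) = (26/84 - 208/((-1/11*15)))/95 = (26*(1/84) - 208/(-15/11))/95 = (13/42 - 208*(-11/15))/95 = (13/42 + 2288/15)/95 = (1/95)*(10699/70) = 10699/6650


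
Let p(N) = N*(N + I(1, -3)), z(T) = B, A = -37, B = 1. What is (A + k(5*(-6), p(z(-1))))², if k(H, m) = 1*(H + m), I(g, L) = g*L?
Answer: 4761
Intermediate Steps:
I(g, L) = L*g
z(T) = 1
p(N) = N*(-3 + N) (p(N) = N*(N - 3*1) = N*(N - 3) = N*(-3 + N))
k(H, m) = H + m
(A + k(5*(-6), p(z(-1))))² = (-37 + (5*(-6) + 1*(-3 + 1)))² = (-37 + (-30 + 1*(-2)))² = (-37 + (-30 - 2))² = (-37 - 32)² = (-69)² = 4761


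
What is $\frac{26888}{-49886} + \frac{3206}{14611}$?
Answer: $- \frac{116463026}{364442173} \approx -0.31957$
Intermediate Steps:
$\frac{26888}{-49886} + \frac{3206}{14611} = 26888 \left(- \frac{1}{49886}\right) + 3206 \cdot \frac{1}{14611} = - \frac{13444}{24943} + \frac{3206}{14611} = - \frac{116463026}{364442173}$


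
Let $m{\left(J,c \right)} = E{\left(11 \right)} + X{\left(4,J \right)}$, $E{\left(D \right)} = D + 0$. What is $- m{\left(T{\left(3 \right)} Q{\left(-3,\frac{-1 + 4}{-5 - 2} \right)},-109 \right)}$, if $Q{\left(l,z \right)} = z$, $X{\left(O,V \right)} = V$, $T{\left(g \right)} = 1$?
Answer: $- \frac{74}{7} \approx -10.571$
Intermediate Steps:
$E{\left(D \right)} = D$
$m{\left(J,c \right)} = 11 + J$
$- m{\left(T{\left(3 \right)} Q{\left(-3,\frac{-1 + 4}{-5 - 2} \right)},-109 \right)} = - (11 + 1 \frac{-1 + 4}{-5 - 2}) = - (11 + 1 \frac{3}{-7}) = - (11 + 1 \cdot 3 \left(- \frac{1}{7}\right)) = - (11 + 1 \left(- \frac{3}{7}\right)) = - (11 - \frac{3}{7}) = \left(-1\right) \frac{74}{7} = - \frac{74}{7}$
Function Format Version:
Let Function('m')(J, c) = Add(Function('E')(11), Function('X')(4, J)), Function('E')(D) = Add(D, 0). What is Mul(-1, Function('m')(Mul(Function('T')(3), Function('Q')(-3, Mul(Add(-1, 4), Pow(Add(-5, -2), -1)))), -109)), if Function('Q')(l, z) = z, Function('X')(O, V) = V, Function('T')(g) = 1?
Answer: Rational(-74, 7) ≈ -10.571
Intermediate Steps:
Function('E')(D) = D
Function('m')(J, c) = Add(11, J)
Mul(-1, Function('m')(Mul(Function('T')(3), Function('Q')(-3, Mul(Add(-1, 4), Pow(Add(-5, -2), -1)))), -109)) = Mul(-1, Add(11, Mul(1, Mul(Add(-1, 4), Pow(Add(-5, -2), -1))))) = Mul(-1, Add(11, Mul(1, Mul(3, Pow(-7, -1))))) = Mul(-1, Add(11, Mul(1, Mul(3, Rational(-1, 7))))) = Mul(-1, Add(11, Mul(1, Rational(-3, 7)))) = Mul(-1, Add(11, Rational(-3, 7))) = Mul(-1, Rational(74, 7)) = Rational(-74, 7)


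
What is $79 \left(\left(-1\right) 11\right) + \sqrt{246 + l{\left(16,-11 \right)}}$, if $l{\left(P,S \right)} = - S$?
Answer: $-869 + \sqrt{257} \approx -852.97$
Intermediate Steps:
$79 \left(\left(-1\right) 11\right) + \sqrt{246 + l{\left(16,-11 \right)}} = 79 \left(\left(-1\right) 11\right) + \sqrt{246 - -11} = 79 \left(-11\right) + \sqrt{246 + 11} = -869 + \sqrt{257}$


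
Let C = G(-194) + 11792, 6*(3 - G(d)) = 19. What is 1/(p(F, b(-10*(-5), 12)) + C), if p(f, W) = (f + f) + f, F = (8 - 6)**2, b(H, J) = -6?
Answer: 6/70823 ≈ 8.4718e-5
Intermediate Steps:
F = 4 (F = 2**2 = 4)
p(f, W) = 3*f (p(f, W) = 2*f + f = 3*f)
G(d) = -1/6 (G(d) = 3 - 1/6*19 = 3 - 19/6 = -1/6)
C = 70751/6 (C = -1/6 + 11792 = 70751/6 ≈ 11792.)
1/(p(F, b(-10*(-5), 12)) + C) = 1/(3*4 + 70751/6) = 1/(12 + 70751/6) = 1/(70823/6) = 6/70823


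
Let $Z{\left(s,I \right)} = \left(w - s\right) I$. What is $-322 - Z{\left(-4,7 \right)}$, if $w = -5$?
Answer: $-315$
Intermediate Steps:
$Z{\left(s,I \right)} = I \left(-5 - s\right)$ ($Z{\left(s,I \right)} = \left(-5 - s\right) I = I \left(-5 - s\right)$)
$-322 - Z{\left(-4,7 \right)} = -322 - \left(-1\right) 7 \left(5 - 4\right) = -322 - \left(-1\right) 7 \cdot 1 = -322 - -7 = -322 + 7 = -315$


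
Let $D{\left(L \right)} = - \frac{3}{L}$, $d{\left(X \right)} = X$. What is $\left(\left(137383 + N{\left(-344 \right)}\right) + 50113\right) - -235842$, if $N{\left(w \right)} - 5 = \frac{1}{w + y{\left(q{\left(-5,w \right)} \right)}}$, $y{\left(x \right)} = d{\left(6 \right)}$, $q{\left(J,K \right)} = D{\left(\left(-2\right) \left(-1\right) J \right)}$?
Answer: $\frac{143089933}{338} \approx 4.2334 \cdot 10^{5}$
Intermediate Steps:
$q{\left(J,K \right)} = - \frac{3}{2 J}$ ($q{\left(J,K \right)} = - \frac{3}{\left(-2\right) \left(-1\right) J} = - \frac{3}{2 J}$)
$y{\left(x \right)} = 6$
$N{\left(w \right)} = 5 + \frac{1}{6 + w}$ ($N{\left(w \right)} = 5 + \frac{1}{w + 6} = 5 + \frac{1}{6 + w}$)
$\left(\left(137383 + N{\left(-344 \right)}\right) + 50113\right) - -235842 = \left(\left(137383 + \frac{31 + 5 \left(-344\right)}{6 - 344}\right) + 50113\right) - -235842 = \left(\left(137383 + \frac{31 - 1720}{-338}\right) + 50113\right) + 235842 = \left(\left(137383 - - \frac{1689}{338}\right) + 50113\right) + 235842 = \left(\left(137383 + \frac{1689}{338}\right) + 50113\right) + 235842 = \left(\frac{46437143}{338} + 50113\right) + 235842 = \frac{63375337}{338} + 235842 = \frac{143089933}{338}$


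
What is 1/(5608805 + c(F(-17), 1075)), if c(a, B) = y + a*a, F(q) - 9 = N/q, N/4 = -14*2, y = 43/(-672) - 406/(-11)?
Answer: 2136288/11982620630791 ≈ 1.7828e-7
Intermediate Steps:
y = 272359/7392 (y = 43*(-1/672) - 406*(-1/11) = -43/672 + 406/11 = 272359/7392 ≈ 36.845)
N = -112 (N = 4*(-14*2) = 4*(-28) = -112)
F(q) = 9 - 112/q
c(a, B) = 272359/7392 + a² (c(a, B) = 272359/7392 + a*a = 272359/7392 + a²)
1/(5608805 + c(F(-17), 1075)) = 1/(5608805 + (272359/7392 + (9 - 112/(-17))²)) = 1/(5608805 + (272359/7392 + (9 - 112*(-1/17))²)) = 1/(5608805 + (272359/7392 + (9 + 112/17)²)) = 1/(5608805 + (272359/7392 + (265/17)²)) = 1/(5608805 + (272359/7392 + 70225/289)) = 1/(5608805 + 597814951/2136288) = 1/(11982620630791/2136288) = 2136288/11982620630791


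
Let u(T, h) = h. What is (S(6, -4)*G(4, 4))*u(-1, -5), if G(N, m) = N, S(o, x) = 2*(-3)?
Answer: 120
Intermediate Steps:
S(o, x) = -6
(S(6, -4)*G(4, 4))*u(-1, -5) = -6*4*(-5) = -24*(-5) = 120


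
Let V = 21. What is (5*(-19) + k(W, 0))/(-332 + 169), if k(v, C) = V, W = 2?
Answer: 74/163 ≈ 0.45399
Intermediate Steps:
k(v, C) = 21
(5*(-19) + k(W, 0))/(-332 + 169) = (5*(-19) + 21)/(-332 + 169) = (-95 + 21)/(-163) = -74*(-1/163) = 74/163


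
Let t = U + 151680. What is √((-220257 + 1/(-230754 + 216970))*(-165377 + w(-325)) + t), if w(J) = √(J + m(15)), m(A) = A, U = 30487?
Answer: √(1730204904220206326 - 10462133497094*I*√310)/6892 ≈ 1.9086e+5 - 10.16*I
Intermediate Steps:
w(J) = √(15 + J) (w(J) = √(J + 15) = √(15 + J))
t = 182167 (t = 30487 + 151680 = 182167)
√((-220257 + 1/(-230754 + 216970))*(-165377 + w(-325)) + t) = √((-220257 + 1/(-230754 + 216970))*(-165377 + √(15 - 325)) + 182167) = √((-220257 + 1/(-13784))*(-165377 + √(-310)) + 182167) = √((-220257 - 1/13784)*(-165377 + I*√310) + 182167) = √(-3036022489*(-165377 + I*√310)/13784 + 182167) = √((502088291163353/13784 - 3036022489*I*√310/13784) + 182167) = √(502090802153281/13784 - 3036022489*I*√310/13784)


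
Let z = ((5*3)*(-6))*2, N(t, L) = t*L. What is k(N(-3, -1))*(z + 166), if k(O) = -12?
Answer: 168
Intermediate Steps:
N(t, L) = L*t
z = -180 (z = (15*(-6))*2 = -90*2 = -180)
k(N(-3, -1))*(z + 166) = -12*(-180 + 166) = -12*(-14) = 168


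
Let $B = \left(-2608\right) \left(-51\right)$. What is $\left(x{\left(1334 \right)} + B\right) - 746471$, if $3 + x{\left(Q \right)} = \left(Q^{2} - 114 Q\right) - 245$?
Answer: $1013769$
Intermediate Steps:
$B = 133008$
$x{\left(Q \right)} = -248 + Q^{2} - 114 Q$ ($x{\left(Q \right)} = -3 - \left(245 - Q^{2} + 114 Q\right) = -248 + Q^{2} - 114 Q$)
$\left(x{\left(1334 \right)} + B\right) - 746471 = \left(\left(-248 + 1334^{2} - 152076\right) + 133008\right) - 746471 = \left(\left(-248 + 1779556 - 152076\right) + 133008\right) - 746471 = \left(1627232 + 133008\right) - 746471 = 1760240 - 746471 = 1013769$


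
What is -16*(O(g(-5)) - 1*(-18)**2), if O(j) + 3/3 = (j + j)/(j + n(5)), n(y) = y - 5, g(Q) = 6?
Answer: 5168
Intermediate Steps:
n(y) = -5 + y
O(j) = 1 (O(j) = -1 + (j + j)/(j + (-5 + 5)) = -1 + (2*j)/(j + 0) = -1 + (2*j)/j = -1 + 2 = 1)
-16*(O(g(-5)) - 1*(-18)**2) = -16*(1 - 1*(-18)**2) = -16*(1 - 1*324) = -16*(1 - 324) = -16*(-323) = 5168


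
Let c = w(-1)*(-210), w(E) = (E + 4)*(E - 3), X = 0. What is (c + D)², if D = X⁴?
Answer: 6350400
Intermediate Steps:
w(E) = (-3 + E)*(4 + E) (w(E) = (4 + E)*(-3 + E) = (-3 + E)*(4 + E))
D = 0 (D = 0⁴ = 0)
c = 2520 (c = (-12 - 1 + (-1)²)*(-210) = (-12 - 1 + 1)*(-210) = -12*(-210) = 2520)
(c + D)² = (2520 + 0)² = 2520² = 6350400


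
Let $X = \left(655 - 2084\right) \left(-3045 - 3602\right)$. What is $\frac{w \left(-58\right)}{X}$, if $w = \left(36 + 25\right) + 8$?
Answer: $- \frac{174}{412981} \approx -0.00042133$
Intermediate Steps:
$w = 69$ ($w = 61 + 8 = 69$)
$X = 9498563$ ($X = \left(-1429\right) \left(-6647\right) = 9498563$)
$\frac{w \left(-58\right)}{X} = \frac{69 \left(-58\right)}{9498563} = \left(-4002\right) \frac{1}{9498563} = - \frac{174}{412981}$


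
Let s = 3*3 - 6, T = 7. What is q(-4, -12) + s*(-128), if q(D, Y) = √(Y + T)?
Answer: -384 + I*√5 ≈ -384.0 + 2.2361*I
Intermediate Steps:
q(D, Y) = √(7 + Y) (q(D, Y) = √(Y + 7) = √(7 + Y))
s = 3 (s = 9 - 6 = 3)
q(-4, -12) + s*(-128) = √(7 - 12) + 3*(-128) = √(-5) - 384 = I*√5 - 384 = -384 + I*√5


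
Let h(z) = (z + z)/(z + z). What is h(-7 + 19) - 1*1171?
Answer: -1170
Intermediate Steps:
h(z) = 1 (h(z) = (2*z)/((2*z)) = (2*z)*(1/(2*z)) = 1)
h(-7 + 19) - 1*1171 = 1 - 1*1171 = 1 - 1171 = -1170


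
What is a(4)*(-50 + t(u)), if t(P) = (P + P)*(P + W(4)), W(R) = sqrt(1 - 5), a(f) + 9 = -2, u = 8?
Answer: -858 - 352*I ≈ -858.0 - 352.0*I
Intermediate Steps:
a(f) = -11 (a(f) = -9 - 2 = -11)
W(R) = 2*I (W(R) = sqrt(-4) = 2*I)
t(P) = 2*P*(P + 2*I) (t(P) = (P + P)*(P + 2*I) = (2*P)*(P + 2*I) = 2*P*(P + 2*I))
a(4)*(-50 + t(u)) = -11*(-50 + 2*8*(8 + 2*I)) = -11*(-50 + (128 + 32*I)) = -11*(78 + 32*I) = -858 - 352*I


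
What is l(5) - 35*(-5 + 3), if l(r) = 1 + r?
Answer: 76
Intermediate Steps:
l(5) - 35*(-5 + 3) = (1 + 5) - 35*(-5 + 3) = 6 - 35*(-2) = 6 + 70 = 76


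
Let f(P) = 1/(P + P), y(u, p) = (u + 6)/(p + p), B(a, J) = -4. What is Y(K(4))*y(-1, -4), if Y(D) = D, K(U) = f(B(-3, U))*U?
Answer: 5/16 ≈ 0.31250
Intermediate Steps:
y(u, p) = (6 + u)/(2*p) (y(u, p) = (6 + u)/((2*p)) = (6 + u)*(1/(2*p)) = (6 + u)/(2*p))
f(P) = 1/(2*P)
K(U) = -U/8 (K(U) = ((½)/(-4))*U = ((½)*(-¼))*U = -U/8)
Y(K(4))*y(-1, -4) = (-⅛*4)*((½)*(6 - 1)/(-4)) = -(-1)*5/(4*4) = -½*(-5/8) = 5/16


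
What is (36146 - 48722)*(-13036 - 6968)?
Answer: 251570304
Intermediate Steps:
(36146 - 48722)*(-13036 - 6968) = -12576*(-20004) = 251570304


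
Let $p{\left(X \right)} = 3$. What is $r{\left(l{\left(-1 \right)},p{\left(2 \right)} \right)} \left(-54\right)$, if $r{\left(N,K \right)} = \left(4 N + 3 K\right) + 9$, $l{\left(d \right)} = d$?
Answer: $-756$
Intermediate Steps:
$r{\left(N,K \right)} = 9 + 3 K + 4 N$ ($r{\left(N,K \right)} = \left(3 K + 4 N\right) + 9 = 9 + 3 K + 4 N$)
$r{\left(l{\left(-1 \right)},p{\left(2 \right)} \right)} \left(-54\right) = \left(9 + 3 \cdot 3 + 4 \left(-1\right)\right) \left(-54\right) = \left(9 + 9 - 4\right) \left(-54\right) = 14 \left(-54\right) = -756$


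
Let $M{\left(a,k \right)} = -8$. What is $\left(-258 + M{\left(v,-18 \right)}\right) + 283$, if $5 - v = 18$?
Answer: $17$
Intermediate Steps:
$v = -13$ ($v = 5 - 18 = -13$)
$\left(-258 + M{\left(v,-18 \right)}\right) + 283 = \left(-258 - 8\right) + 283 = -266 + 283 = 17$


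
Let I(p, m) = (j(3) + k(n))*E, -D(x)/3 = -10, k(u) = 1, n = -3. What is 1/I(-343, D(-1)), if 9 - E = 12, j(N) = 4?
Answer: -1/15 ≈ -0.066667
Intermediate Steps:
D(x) = 30 (D(x) = -3*(-10) = 30)
E = -3 (E = 9 - 1*12 = 9 - 12 = -3)
I(p, m) = -15 (I(p, m) = (4 + 1)*(-3) = 5*(-3) = -15)
1/I(-343, D(-1)) = 1/(-15) = -1/15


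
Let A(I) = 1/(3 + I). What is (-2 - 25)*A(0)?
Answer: -9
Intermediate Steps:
(-2 - 25)*A(0) = (-2 - 25)/(3 + 0) = -27/3 = -27*⅓ = -9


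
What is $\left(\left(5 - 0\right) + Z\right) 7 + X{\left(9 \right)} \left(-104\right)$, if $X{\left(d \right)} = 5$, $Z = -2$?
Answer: $-499$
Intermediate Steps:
$\left(\left(5 - 0\right) + Z\right) 7 + X{\left(9 \right)} \left(-104\right) = \left(\left(5 - 0\right) - 2\right) 7 + 5 \left(-104\right) = \left(\left(5 + 0\right) - 2\right) 7 - 520 = \left(5 - 2\right) 7 - 520 = 3 \cdot 7 - 520 = 21 - 520 = -499$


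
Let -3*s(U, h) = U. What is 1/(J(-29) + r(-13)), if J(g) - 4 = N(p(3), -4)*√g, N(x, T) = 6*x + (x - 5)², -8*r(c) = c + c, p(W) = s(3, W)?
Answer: 4/14429 - 480*I*√29/418441 ≈ 0.00027722 - 0.0061774*I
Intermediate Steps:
s(U, h) = -U/3
p(W) = -1 (p(W) = -⅓*3 = -1)
r(c) = -c/4 (r(c) = -(c + c)/8 = -c/4)
N(x, T) = (-5 + x)² + 6*x (N(x, T) = 6*x + (-5 + x)² = (-5 + x)² + 6*x)
J(g) = 4 + 30*√g (J(g) = 4 + ((-5 - 1)² + 6*(-1))*√g = 4 + ((-6)² - 6)*√g = 4 + (36 - 6)*√g = 4 + 30*√g)
1/(J(-29) + r(-13)) = 1/((4 + 30*√(-29)) - ¼*(-13)) = 1/((4 + 30*(I*√29)) + 13/4) = 1/((4 + 30*I*√29) + 13/4) = 1/(29/4 + 30*I*√29)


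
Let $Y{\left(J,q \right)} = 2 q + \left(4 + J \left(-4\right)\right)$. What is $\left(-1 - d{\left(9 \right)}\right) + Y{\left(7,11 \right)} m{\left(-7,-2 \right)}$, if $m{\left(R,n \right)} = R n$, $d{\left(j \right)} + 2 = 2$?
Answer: $-29$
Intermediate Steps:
$d{\left(j \right)} = 0$ ($d{\left(j \right)} = -2 + 2 = 0$)
$Y{\left(J,q \right)} = 4 - 4 J + 2 q$ ($Y{\left(J,q \right)} = 2 q - \left(-4 + 4 J\right) = 4 - 4 J + 2 q$)
$\left(-1 - d{\left(9 \right)}\right) + Y{\left(7,11 \right)} m{\left(-7,-2 \right)} = \left(-1 - 0\right) + \left(4 - 28 + 2 \cdot 11\right) \left(\left(-7\right) \left(-2\right)\right) = \left(-1 + 0\right) + \left(4 - 28 + 22\right) 14 = -1 - 28 = -29$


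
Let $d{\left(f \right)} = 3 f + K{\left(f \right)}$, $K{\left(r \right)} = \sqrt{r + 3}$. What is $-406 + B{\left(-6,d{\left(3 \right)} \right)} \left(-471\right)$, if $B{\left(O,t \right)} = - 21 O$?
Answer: $-59752$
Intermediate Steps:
$K{\left(r \right)} = \sqrt{3 + r}$
$d{\left(f \right)} = \sqrt{3 + f} + 3 f$ ($d{\left(f \right)} = 3 f + \sqrt{3 + f} = \sqrt{3 + f} + 3 f$)
$-406 + B{\left(-6,d{\left(3 \right)} \right)} \left(-471\right) = -406 + \left(-21\right) \left(-6\right) \left(-471\right) = -406 + 126 \left(-471\right) = -406 - 59346 = -59752$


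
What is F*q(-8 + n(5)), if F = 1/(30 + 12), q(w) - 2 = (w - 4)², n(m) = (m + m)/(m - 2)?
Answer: 347/189 ≈ 1.8360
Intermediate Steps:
n(m) = 2*m/(-2 + m) (n(m) = (2*m)/(-2 + m) = 2*m/(-2 + m))
q(w) = 2 + (-4 + w)² (q(w) = 2 + (w - 4)² = 2 + (-4 + w)²)
F = 1/42 ≈ 0.023810
F*q(-8 + n(5)) = (2 + (-4 + (-8 + 2*5/(-2 + 5)))²)/42 = (2 + (-4 + (-8 + 2*5/3))²)/42 = (2 + (-4 + (-8 + 2*5*(⅓)))²)/42 = (2 + (-4 + (-8 + 10/3))²)/42 = (2 + (-4 - 14/3)²)/42 = (2 + (-26/3)²)/42 = (2 + 676/9)/42 = (1/42)*(694/9) = 347/189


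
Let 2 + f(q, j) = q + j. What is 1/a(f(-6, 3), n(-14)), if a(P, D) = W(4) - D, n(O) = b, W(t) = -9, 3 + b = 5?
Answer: -1/11 ≈ -0.090909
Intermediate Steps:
b = 2 (b = -3 + 5 = 2)
f(q, j) = -2 + j + q (f(q, j) = -2 + (q + j) = -2 + (j + q) = -2 + j + q)
n(O) = 2
a(P, D) = -9 - D
1/a(f(-6, 3), n(-14)) = 1/(-9 - 1*2) = 1/(-9 - 2) = 1/(-11) = -1/11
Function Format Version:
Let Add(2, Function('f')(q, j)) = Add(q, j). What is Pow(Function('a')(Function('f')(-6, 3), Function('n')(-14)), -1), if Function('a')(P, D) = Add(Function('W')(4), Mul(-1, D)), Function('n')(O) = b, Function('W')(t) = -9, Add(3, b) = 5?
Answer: Rational(-1, 11) ≈ -0.090909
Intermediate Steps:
b = 2 (b = Add(-3, 5) = 2)
Function('f')(q, j) = Add(-2, j, q) (Function('f')(q, j) = Add(-2, Add(q, j)) = Add(-2, Add(j, q)) = Add(-2, j, q))
Function('n')(O) = 2
Function('a')(P, D) = Add(-9, Mul(-1, D))
Pow(Function('a')(Function('f')(-6, 3), Function('n')(-14)), -1) = Pow(Add(-9, Mul(-1, 2)), -1) = Pow(Add(-9, -2), -1) = Pow(-11, -1) = Rational(-1, 11)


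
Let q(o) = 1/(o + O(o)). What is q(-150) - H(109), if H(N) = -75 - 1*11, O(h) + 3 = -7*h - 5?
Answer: 76713/892 ≈ 86.001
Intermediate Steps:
O(h) = -8 - 7*h (O(h) = -3 + (-7*h - 5) = -3 + (-5 - 7*h) = -8 - 7*h)
q(o) = 1/(-8 - 6*o) (q(o) = 1/(o + (-8 - 7*o)) = 1/(-8 - 6*o))
H(N) = -86 (H(N) = -75 - 11 = -86)
q(-150) - H(109) = -1/(8 + 6*(-150)) - 1*(-86) = -1/(8 - 900) + 86 = -1/(-892) + 86 = -1*(-1/892) + 86 = 1/892 + 86 = 76713/892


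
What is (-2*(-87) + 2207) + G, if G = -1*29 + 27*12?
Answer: 2676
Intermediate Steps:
G = 295 (G = -29 + 324 = 295)
(-2*(-87) + 2207) + G = (-2*(-87) + 2207) + 295 = (174 + 2207) + 295 = 2381 + 295 = 2676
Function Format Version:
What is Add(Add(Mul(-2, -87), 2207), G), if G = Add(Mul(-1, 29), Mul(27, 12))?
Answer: 2676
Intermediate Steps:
G = 295 (G = Add(-29, 324) = 295)
Add(Add(Mul(-2, -87), 2207), G) = Add(Add(Mul(-2, -87), 2207), 295) = Add(Add(174, 2207), 295) = Add(2381, 295) = 2676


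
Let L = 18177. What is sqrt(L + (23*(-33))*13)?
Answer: sqrt(8310) ≈ 91.159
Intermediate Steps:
sqrt(L + (23*(-33))*13) = sqrt(18177 + (23*(-33))*13) = sqrt(18177 - 759*13) = sqrt(18177 - 9867) = sqrt(8310)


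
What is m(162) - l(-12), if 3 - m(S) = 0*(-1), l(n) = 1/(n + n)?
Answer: 73/24 ≈ 3.0417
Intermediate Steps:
l(n) = 1/(2*n)
m(S) = 3 (m(S) = 3 - 0*(-1) = 3 - 1*0 = 3 + 0 = 3)
m(162) - l(-12) = 3 - 1/(2*(-12)) = 3 - (-1)/(2*12) = 3 - 1*(-1/24) = 3 + 1/24 = 73/24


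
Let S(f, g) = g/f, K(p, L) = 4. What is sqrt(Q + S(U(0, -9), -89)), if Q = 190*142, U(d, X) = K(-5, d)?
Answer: sqrt(107831)/2 ≈ 164.19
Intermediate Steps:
U(d, X) = 4
Q = 26980
sqrt(Q + S(U(0, -9), -89)) = sqrt(26980 - 89/4) = sqrt(107831/4) = sqrt(107831)/2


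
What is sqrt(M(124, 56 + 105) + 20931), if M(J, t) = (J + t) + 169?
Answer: sqrt(21385) ≈ 146.24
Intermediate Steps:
M(J, t) = 169 + J + t
sqrt(M(124, 56 + 105) + 20931) = sqrt((169 + 124 + (56 + 105)) + 20931) = sqrt((169 + 124 + 161) + 20931) = sqrt(454 + 20931) = sqrt(21385)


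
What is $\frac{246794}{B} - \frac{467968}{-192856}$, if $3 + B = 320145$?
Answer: $\frac{12338244695}{3858831597} \approx 3.1974$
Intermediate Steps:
$B = 320142$ ($B = -3 + 320145 = 320142$)
$\frac{246794}{B} - \frac{467968}{-192856} = \frac{246794}{320142} - \frac{467968}{-192856} = 246794 \cdot \frac{1}{320142} - - \frac{58496}{24107} = \frac{123397}{160071} + \frac{58496}{24107} = \frac{12338244695}{3858831597}$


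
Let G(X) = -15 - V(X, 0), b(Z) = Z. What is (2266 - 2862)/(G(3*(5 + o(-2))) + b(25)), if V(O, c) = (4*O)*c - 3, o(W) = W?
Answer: -596/13 ≈ -45.846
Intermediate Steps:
V(O, c) = -3 + 4*O*c (V(O, c) = 4*O*c - 3 = -3 + 4*O*c)
G(X) = -12 (G(X) = -15 - (-3 + 4*X*0) = -15 - (-3 + 0) = -15 - 1*(-3) = -15 + 3 = -12)
(2266 - 2862)/(G(3*(5 + o(-2))) + b(25)) = (2266 - 2862)/(-12 + 25) = -596/13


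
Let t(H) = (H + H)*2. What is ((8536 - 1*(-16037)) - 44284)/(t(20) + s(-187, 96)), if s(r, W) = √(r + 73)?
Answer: -788440/3257 + 19711*I*√114/6514 ≈ -242.08 + 32.308*I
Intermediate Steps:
s(r, W) = √(73 + r)
t(H) = 4*H (t(H) = (2*H)*2 = 4*H)
((8536 - 1*(-16037)) - 44284)/(t(20) + s(-187, 96)) = ((8536 - 1*(-16037)) - 44284)/(4*20 + √(73 - 187)) = ((8536 + 16037) - 44284)/(80 + √(-114)) = (24573 - 44284)/(80 + I*√114) = -19711/(80 + I*√114)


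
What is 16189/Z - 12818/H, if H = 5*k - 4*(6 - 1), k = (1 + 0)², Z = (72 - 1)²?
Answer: 64858373/75615 ≈ 857.75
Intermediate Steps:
Z = 5041 (Z = 71² = 5041)
k = 1 (k = 1² = 1)
H = -15 (H = 5*1 - 4*(6 - 1) = 5 - 4*5 = 5 - 20 = -15)
16189/Z - 12818/H = 16189/5041 - 12818/(-15) = 16189*(1/5041) - 12818*(-1/15) = 16189/5041 + 12818/15 = 64858373/75615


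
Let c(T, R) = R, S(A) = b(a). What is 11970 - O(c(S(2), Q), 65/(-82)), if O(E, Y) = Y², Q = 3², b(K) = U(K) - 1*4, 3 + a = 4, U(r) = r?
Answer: 80482055/6724 ≈ 11969.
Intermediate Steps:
a = 1 (a = -3 + 4 = 1)
b(K) = -4 + K (b(K) = K - 1*4 = K - 4 = -4 + K)
Q = 9
S(A) = -3 (S(A) = -4 + 1 = -3)
11970 - O(c(S(2), Q), 65/(-82)) = 11970 - (65/(-82))² = 11970 - (65*(-1/82))² = 11970 - (-65/82)² = 11970 - 1*4225/6724 = 11970 - 4225/6724 = 80482055/6724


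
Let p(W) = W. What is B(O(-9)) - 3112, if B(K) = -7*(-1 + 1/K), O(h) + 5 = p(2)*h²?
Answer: -487492/157 ≈ -3105.0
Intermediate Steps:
O(h) = -5 + 2*h²
B(K) = 7 - 7/K
B(O(-9)) - 3112 = (7 - 7/(-5 + 2*(-9)²)) - 3112 = (7 - 7/(-5 + 2*81)) - 3112 = (7 - 7/(-5 + 162)) - 3112 = (7 - 7/157) - 3112 = 1092/157 - 3112 = -487492/157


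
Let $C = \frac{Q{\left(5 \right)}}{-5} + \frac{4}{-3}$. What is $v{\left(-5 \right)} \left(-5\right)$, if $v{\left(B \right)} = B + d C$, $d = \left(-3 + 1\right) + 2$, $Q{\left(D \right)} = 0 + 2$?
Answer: $25$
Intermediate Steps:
$Q{\left(D \right)} = 2$
$C = - \frac{26}{15}$ ($C = \frac{2}{-5} + \frac{4}{-3} = 2 \left(- \frac{1}{5}\right) + 4 \left(- \frac{1}{3}\right) = - \frac{2}{5} - \frac{4}{3} = - \frac{26}{15} \approx -1.7333$)
$d = 0$ ($d = -2 + 2 = 0$)
$v{\left(B \right)} = B$ ($v{\left(B \right)} = B + 0 \left(- \frac{26}{15}\right) = B + 0 = B$)
$v{\left(-5 \right)} \left(-5\right) = \left(-5\right) \left(-5\right) = 25$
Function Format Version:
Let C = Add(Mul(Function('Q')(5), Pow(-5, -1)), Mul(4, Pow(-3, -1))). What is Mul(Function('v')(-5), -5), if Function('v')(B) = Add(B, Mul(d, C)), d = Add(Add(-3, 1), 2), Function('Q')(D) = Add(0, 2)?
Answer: 25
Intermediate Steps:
Function('Q')(D) = 2
C = Rational(-26, 15) (C = Add(Mul(2, Pow(-5, -1)), Mul(4, Pow(-3, -1))) = Add(Mul(2, Rational(-1, 5)), Mul(4, Rational(-1, 3))) = Add(Rational(-2, 5), Rational(-4, 3)) = Rational(-26, 15) ≈ -1.7333)
d = 0 (d = Add(-2, 2) = 0)
Function('v')(B) = B (Function('v')(B) = Add(B, Mul(0, Rational(-26, 15))) = Add(B, 0) = B)
Mul(Function('v')(-5), -5) = Mul(-5, -5) = 25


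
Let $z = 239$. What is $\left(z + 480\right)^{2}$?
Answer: $516961$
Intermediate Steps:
$\left(z + 480\right)^{2} = \left(239 + 480\right)^{2} = 719^{2} = 516961$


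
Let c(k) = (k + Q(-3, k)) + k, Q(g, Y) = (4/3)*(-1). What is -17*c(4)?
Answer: -340/3 ≈ -113.33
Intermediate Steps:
Q(g, Y) = -4/3 (Q(g, Y) = (4*(⅓))*(-1) = (4/3)*(-1) = -4/3)
c(k) = -4/3 + 2*k (c(k) = (k - 4/3) + k = (-4/3 + k) + k = -4/3 + 2*k)
-17*c(4) = -17*(-4/3 + 2*4) = -17*(-4/3 + 8) = -17*20/3 = -340/3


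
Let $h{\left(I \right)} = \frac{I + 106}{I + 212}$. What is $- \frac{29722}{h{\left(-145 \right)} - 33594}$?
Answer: $\frac{1991374}{2250837} \approx 0.88473$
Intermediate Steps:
$h{\left(I \right)} = \frac{106 + I}{212 + I}$
$- \frac{29722}{h{\left(-145 \right)} - 33594} = - \frac{29722}{\frac{106 - 145}{212 - 145} - 33594} = - \frac{29722}{\frac{1}{67} \left(-39\right) - 33594} = - \frac{29722}{- \frac{39}{67} - 33594} = - \frac{29722}{- \frac{2250837}{67}} = \left(-29722\right) \left(- \frac{67}{2250837}\right) = \frac{1991374}{2250837}$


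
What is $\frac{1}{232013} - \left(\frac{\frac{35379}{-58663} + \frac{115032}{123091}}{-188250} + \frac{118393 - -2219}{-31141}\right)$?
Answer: $\frac{60668259013970242289483}{15664007666665728317750} \approx 3.8731$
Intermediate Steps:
$\frac{1}{232013} - \left(\frac{\frac{35379}{-58663} + \frac{115032}{123091}}{-188250} + \frac{118393 - -2219}{-31141}\right) = \frac{1}{232013} - \left(\left(35379 \left(- \frac{1}{58663}\right) + 115032 \cdot \frac{1}{123091}\right) \left(- \frac{1}{188250}\right) + \left(118393 + 2219\right) \left(- \frac{1}{31141}\right)\right) = \frac{1}{232013} - \left(\left(- \frac{35379}{58663} + \frac{115032}{123091}\right) \left(- \frac{1}{188250}\right) + 120612 \left(- \frac{1}{31141}\right)\right) = \frac{1}{232013} - \left(\frac{2393285727}{7220887333} \left(- \frac{1}{188250}\right) - \frac{6348}{1639}\right) = \frac{1}{232013} - \left(- \frac{797761909}{453110680145750} - \frac{6348}{1639}\right) = \frac{1}{232013} - - \frac{261486173190635441}{67513491341716750} = \frac{1}{232013} + \frac{261486173190635441}{67513491341716750} = \frac{60668259013970242289483}{15664007666665728317750}$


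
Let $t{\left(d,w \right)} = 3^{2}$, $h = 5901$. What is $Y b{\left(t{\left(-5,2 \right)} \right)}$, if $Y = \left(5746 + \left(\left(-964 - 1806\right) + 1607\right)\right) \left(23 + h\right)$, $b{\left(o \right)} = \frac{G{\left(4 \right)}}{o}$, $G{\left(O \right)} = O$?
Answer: $\frac{108598768}{9} \approx 1.2067 \cdot 10^{7}$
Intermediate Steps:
$t{\left(d,w \right)} = 9$
$b{\left(o \right)} = \frac{4}{o}$
$Y = 27149692$ ($Y = \left(5746 + \left(\left(-964 - 1806\right) + 1607\right)\right) \left(23 + 5901\right) = \left(5746 + \left(-2770 + 1607\right)\right) 5924 = \left(5746 - 1163\right) 5924 = 4583 \cdot 5924 = 27149692$)
$Y b{\left(t{\left(-5,2 \right)} \right)} = 27149692 \cdot \frac{4}{9} = \frac{108598768}{9}$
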